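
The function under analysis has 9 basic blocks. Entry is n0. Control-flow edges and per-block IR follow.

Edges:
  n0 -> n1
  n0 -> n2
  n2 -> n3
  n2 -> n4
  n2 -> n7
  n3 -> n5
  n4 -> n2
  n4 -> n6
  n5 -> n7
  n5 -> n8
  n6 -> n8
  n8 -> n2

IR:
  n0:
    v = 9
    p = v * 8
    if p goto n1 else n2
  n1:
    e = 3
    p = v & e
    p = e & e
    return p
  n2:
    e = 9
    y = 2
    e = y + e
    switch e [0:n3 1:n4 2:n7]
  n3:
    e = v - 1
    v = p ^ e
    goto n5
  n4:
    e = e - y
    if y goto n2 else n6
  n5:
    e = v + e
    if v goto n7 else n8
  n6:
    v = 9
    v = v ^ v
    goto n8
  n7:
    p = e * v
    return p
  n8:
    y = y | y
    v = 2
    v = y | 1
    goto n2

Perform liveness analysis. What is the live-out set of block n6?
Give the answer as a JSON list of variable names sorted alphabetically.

Answer: ["p", "y"]

Derivation:
def/use:
  n0: def={p,v} ue=∅
  n1: def={e,p} ue={v}
  n2: def={e,y} ue=∅
  n3: def={e,v} ue={p,v}
  n4: def={e} ue={e,y}
  n5: def={e} ue={e,v}
  n6: def={v} ue=∅
  n7: def={p} ue={e,v}
  n8: def={v,y} ue={y}

Liveness:
  n0 li=∅ lo={p,v}
  n1 li={v} lo=∅
  n2 li={p,v} lo={e,p,v,y}
  n3 li={p,v,y} lo={e,p,v,y}
  n4 li={e,p,v,y} lo={p,v,y}
  n5 li={e,p,v,y} lo={e,p,v,y}
  n6 li={p,y} lo={p,y}
  n7 li={e,v} lo=∅
  n8 li={p,y} lo={p,v}

live-out(n6) = ["p", "y"]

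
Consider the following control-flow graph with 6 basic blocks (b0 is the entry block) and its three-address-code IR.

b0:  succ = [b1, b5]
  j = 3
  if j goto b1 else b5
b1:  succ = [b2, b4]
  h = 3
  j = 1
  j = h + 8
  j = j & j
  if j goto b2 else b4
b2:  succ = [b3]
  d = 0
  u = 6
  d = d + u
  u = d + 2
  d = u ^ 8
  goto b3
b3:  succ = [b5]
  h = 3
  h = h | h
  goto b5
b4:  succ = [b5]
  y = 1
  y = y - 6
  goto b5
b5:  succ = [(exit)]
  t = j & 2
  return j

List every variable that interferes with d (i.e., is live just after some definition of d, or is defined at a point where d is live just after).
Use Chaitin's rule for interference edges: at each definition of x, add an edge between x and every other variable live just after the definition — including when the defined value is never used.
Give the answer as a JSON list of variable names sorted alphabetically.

Per-block:
  b0: {j} / ∅
  b1: {h,j} / ∅
  b2: {d,u} / ∅
  b3: {h} / ∅
  b4: {y} / ∅
  b5: {t} / {j}

Backward fixpoint:
  b0: in=∅ out={j}
  b1: in=∅ out={j}
  b2: in={j} out={j}
  b3: in={j} out={j}
  b4: in={j} out={j}
  b5: in={j} out=∅

Interfere edges:
  d: {j,u}
  h: {j}
  j: {d,h,t,u,y}
  t: {j}
  u: {d,j}
  y: {j}

N(d) = ["j", "u"]

Answer: ["j", "u"]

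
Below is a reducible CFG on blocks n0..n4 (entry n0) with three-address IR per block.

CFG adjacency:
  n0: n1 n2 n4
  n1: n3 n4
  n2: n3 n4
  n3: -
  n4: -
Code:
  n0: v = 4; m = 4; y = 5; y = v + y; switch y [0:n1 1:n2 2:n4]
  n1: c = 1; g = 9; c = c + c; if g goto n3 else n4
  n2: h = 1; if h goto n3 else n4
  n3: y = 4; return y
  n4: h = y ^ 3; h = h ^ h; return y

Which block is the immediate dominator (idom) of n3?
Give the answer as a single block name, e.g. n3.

Answer: n0

Derivation:
idom tree: n1←n0 n2←n0 n3←n0 n4←n0
Dom at joins:
  n3: preds {n1,n2}: {n0,n1} ∩ {n0,n2} = {n0}; idom=n0
  n4: preds {n0,n1,n2}: {n0} ∩ {n0,n1} ∩ {n0,n2} = {n0}; idom=n0

idom(n3) = n0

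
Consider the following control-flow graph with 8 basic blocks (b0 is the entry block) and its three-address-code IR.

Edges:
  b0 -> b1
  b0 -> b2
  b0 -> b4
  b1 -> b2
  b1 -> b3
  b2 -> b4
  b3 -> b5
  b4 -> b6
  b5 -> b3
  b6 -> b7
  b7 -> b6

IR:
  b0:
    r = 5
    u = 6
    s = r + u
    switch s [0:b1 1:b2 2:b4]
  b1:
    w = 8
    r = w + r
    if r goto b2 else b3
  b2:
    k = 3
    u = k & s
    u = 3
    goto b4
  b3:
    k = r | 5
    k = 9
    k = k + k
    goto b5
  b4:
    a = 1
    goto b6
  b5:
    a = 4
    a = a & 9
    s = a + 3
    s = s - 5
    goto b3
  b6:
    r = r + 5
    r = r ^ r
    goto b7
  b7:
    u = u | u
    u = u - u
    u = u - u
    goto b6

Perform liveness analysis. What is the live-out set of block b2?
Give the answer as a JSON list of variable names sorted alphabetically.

Per-block:
  b0: def={r,s,u} ue=∅
  b1: def={r,w} ue={r}
  b2: def={k,u} ue={s}
  b3: def={k} ue={r}
  b4: def={a} ue=∅
  b5: def={a,s} ue=∅
  b6: def={r} ue={r}
  b7: def={u} ue={u}

Live sets:
  b0: in=∅ out={r,s,u}
  b1: in={r,s} out={r,s}
  b2: in={r,s} out={r,u}
  b3: in={r} out={r}
  b4: in={r,u} out={r,u}
  b5: in={r} out={r}
  b6: in={r,u} out={r,u}
  b7: in={r,u} out={r,u}

live-out(b2) = ["r", "u"]

Answer: ["r", "u"]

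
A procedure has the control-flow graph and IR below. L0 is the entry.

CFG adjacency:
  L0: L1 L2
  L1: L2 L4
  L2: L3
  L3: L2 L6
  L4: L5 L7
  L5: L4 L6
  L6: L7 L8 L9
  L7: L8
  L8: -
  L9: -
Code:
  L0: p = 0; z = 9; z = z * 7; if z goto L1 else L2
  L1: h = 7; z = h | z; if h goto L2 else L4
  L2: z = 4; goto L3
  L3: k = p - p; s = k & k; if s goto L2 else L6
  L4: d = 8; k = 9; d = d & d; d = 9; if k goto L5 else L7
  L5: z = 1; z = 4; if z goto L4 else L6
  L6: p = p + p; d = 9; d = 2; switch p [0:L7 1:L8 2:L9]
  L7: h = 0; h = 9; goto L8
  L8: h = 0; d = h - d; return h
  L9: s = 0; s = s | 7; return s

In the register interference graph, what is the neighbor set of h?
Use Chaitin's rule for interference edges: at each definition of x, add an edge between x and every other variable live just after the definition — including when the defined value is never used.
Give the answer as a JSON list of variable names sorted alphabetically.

Answer: ["d", "p", "z"]

Derivation:
def/use:
  L0: {p,z} / ∅
  L1: {h,z} / {z}
  L2: {z} / ∅
  L3: {k,s} / {p}
  L4: {d,k} / ∅
  L5: {z} / ∅
  L6: {d,p} / {p}
  L7: {h} / ∅
  L8: {d,h} / {d}
  L9: {s} / ∅

Backward fixpoint:
  L0: in=∅ out={p,z}
  L1: in={p,z} out={p}
  L2: in={p} out={p}
  L3: in={p} out={p}
  L4: in={p} out={d,p}
  L5: in={p} out={p}
  L6: in={p} out={d}
  L7: in={d} out={d}
  L8: in={d} out=∅
  L9: in=∅ out=∅

Interference:
  d — {h,k,p}
  h — {d,p,z}
  k — {d,p}
  p — {d,h,k,s,z}
  s — {p}
  z — {h,p}

N(h) = ["d", "p", "z"]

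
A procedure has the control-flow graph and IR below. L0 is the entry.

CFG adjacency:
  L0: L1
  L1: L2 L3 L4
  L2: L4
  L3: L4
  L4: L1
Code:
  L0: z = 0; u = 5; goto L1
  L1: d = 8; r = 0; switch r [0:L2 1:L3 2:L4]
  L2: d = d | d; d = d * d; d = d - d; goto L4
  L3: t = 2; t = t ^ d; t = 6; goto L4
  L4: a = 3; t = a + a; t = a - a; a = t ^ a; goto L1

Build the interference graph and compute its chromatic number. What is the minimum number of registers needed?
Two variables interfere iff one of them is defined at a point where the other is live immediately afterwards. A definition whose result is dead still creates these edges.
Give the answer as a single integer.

def/use:
  L0: {u,z} / ∅
  L1: {d,r} / ∅
  L2: {d} / {d}
  L3: {t} / {d}
  L4: {a,t} / ∅

Live sets:
  L0 li=∅ lo=∅
  L1 li=∅ lo={d}
  L2 li={d} lo=∅
  L3 li={d} lo=∅
  L4 li=∅ lo=∅

Interfere edges:
  a↔{t}
  d↔{r,t}
  r↔{d}
  t↔{a,d}
  u↔∅
  z↔∅

Chromatic number:
  lower bound: {a,t} mutually conflict ⇒ χ ≥ 2
  assign a→R0 d→R0 r→R1 t→R1 u→R0 z→R0 — no edge inside a register ⇒ χ ≤ 2
  χ = 2

Answer: 2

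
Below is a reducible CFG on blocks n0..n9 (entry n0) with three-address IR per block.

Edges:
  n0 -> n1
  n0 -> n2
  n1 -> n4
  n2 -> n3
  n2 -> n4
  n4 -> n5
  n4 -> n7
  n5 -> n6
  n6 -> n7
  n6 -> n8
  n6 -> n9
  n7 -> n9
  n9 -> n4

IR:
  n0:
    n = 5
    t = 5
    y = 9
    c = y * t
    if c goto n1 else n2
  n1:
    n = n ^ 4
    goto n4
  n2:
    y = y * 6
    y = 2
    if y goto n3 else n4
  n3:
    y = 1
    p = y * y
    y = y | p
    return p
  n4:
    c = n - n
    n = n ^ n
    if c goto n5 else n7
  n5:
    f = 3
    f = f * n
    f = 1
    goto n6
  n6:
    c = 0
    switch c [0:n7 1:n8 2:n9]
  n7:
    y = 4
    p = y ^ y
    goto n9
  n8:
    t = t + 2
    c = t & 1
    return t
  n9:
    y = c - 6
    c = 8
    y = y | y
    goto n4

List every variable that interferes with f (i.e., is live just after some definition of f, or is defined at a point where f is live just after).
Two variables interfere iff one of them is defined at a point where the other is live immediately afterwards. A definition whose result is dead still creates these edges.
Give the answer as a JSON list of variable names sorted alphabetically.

Answer: ["n", "t"]

Derivation:
def/use:
  n0 def {c,n,t,y} use ∅
  n1 def {n} use {n}
  n2 def {y} use {y}
  n3 def {p,y} use ∅
  n4 def {c,n} use {n}
  n5 def {f} use {n}
  n6 def {c} use ∅
  n7 def {p,y} use ∅
  n8 def {c,t} use {t}
  n9 def {c,y} use {c}

Live sets:
  n0: in=∅ out={n,t,y}
  n1: in={n,t} out={n,t}
  n2: in={n,t,y} out={n,t}
  n3: in=∅ out=∅
  n4: in={n,t} out={c,n,t}
  n5: in={n,t} out={n,t}
  n6: in={n,t} out={c,n,t}
  n7: in={c,n,t} out={c,n,t}
  n8: in={t} out=∅
  n9: in={c,n,t} out={n,t}

Interference:
  c — {n,p,t,y}
  f — {n,t}
  n — {c,f,p,t,y}
  p — {c,n,t,y}
  t — {c,f,n,p,y}
  y — {c,n,p,t}

N(f) = ["n", "t"]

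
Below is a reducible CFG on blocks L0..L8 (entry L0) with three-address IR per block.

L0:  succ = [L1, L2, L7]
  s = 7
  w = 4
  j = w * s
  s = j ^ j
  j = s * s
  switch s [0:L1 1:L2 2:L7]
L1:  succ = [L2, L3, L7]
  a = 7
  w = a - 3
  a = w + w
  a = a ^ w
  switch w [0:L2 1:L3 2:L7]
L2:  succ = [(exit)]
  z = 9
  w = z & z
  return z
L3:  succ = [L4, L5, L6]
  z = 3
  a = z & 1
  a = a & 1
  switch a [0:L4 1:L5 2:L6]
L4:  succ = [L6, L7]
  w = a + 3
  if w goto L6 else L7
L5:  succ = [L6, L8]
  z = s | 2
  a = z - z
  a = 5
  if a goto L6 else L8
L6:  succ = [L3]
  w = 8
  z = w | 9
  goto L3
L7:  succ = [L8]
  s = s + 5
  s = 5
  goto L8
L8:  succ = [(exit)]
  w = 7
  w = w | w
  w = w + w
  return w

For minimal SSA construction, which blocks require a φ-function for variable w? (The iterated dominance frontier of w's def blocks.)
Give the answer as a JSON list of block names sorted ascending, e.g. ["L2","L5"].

idom tree: L1←L0 L2←L0 L3←L1 L4←L3 L5←L3 L6←L3 L7←L0 L8←L0
Dom at joins:
  L2: preds {L0,L1}: {L0} ∩ {L0,L1} = {L0}; idom=L0
  L3: preds {L1,L6}: {L0,L1} ∩ {L0,L1,L3,L6} = {L0,L1}; idom=L1
  L6: preds {L3,L4,L5}: {L0,L1,L3} ∩ {L0,L1,L3,L4} ∩ {L0,L1,L3,L5} = {L0,L1,L3}; idom=L3
  L7: preds {L0,L1,L4}: {L0} ∩ {L0,L1} ∩ {L0,L1,L3,L4} = {L0}; idom=L0
  L8: preds {L5,L7}: {L0,L1,L3,L5} ∩ {L0,L7} = {L0}; idom=L0

Frontier:
  L2←L0: walk · to L0
  L2←L1: walk L1 to L0
  L3←L1: walk · to L1
  L3←L6: walk L6→L3 to L1
  L6←L3: walk · to L3
  L6←L4: walk L4 to L3
  L6←L5: walk L5 to L3
  L7←L0: walk · to L0
  L7←L1: walk L1 to L0
  L7←L4: walk L4→L3→L1 to L0
  L8←L5: walk L5→L3→L1 to L0
  L8←L7: walk L7 to L0
  L0: DF=∅
  L1: DF={L2,L7,L8}
  L2: DF=∅
  L3: DF={L3,L7,L8}
  L4: DF={L6,L7}
  L5: DF={L6,L8}
  L6: DF={L3}
  L7: DF={L8}
  L8: DF=∅

φ for w: defs {L0,L1,L2,L4,L6,L8}
  DF⁺ = {L2,L3,L6,L7,L8}

Answer: ["L2", "L3", "L6", "L7", "L8"]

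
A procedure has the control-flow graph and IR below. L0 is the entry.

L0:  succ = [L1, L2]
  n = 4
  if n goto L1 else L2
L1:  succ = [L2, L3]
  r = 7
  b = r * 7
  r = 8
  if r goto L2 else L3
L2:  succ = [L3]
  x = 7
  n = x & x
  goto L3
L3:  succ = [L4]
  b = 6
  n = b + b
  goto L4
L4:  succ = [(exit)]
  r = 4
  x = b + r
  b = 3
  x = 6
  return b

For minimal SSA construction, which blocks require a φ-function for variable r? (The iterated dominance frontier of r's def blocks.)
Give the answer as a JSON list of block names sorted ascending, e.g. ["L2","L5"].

idom tree: L1←L0 L2←L0 L3←L0 L4←L3
Dom at joins:
  L2: preds {L0,L1}: {L0} ∩ {L0,L1} = {L0}; idom=L0
  L3: preds {L1,L2}: {L0,L1} ∩ {L0,L2} = {L0}; idom=L0

DF walk-up:
  join L2 pred L0: · stop@L0
  join L2 pred L1: L1 stop@L0
  join L3 pred L1: L1 stop@L0
  join L3 pred L2: L2 stop@L0
  L0: DF=∅
  L1: DF={L2,L3}
  L2: DF={L3}
  L3: DF=∅
  L4: DF=∅

φ for r: defs {L1,L4}
  DF⁺ = {L2,L3}

Answer: ["L2", "L3"]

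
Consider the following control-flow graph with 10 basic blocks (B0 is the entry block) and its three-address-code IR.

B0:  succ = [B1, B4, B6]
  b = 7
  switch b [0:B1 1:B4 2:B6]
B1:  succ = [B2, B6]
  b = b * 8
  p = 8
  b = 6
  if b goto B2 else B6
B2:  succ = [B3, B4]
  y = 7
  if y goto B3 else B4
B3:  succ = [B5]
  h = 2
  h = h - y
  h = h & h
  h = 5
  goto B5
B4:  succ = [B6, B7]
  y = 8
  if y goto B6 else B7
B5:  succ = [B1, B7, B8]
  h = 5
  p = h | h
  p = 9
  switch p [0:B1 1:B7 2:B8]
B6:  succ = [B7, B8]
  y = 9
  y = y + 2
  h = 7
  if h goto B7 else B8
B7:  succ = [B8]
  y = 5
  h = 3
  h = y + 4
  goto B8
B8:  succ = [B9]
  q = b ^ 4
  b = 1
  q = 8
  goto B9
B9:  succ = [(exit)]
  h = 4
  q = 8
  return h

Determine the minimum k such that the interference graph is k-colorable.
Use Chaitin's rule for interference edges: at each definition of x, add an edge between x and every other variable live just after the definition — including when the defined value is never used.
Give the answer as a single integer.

Block summaries:
  B0: def={b} ue=∅
  B1: def={b,p} ue={b}
  B2: def={y} ue=∅
  B3: def={h} ue={y}
  B4: def={y} ue=∅
  B5: def={h,p} ue=∅
  B6: def={h,y} ue=∅
  B7: def={h,y} ue=∅
  B8: def={b,q} ue={b}
  B9: def={h,q} ue=∅

Liveness:
  B0: in=∅ out={b}
  B1: in={b} out={b}
  B2: in={b} out={b,y}
  B3: in={b,y} out={b}
  B4: in={b} out={b}
  B5: in={b} out={b}
  B6: in={b} out={b}
  B7: in={b} out={b}
  B8: in={b} out=∅
  B9: in=∅ out=∅

Interference:
  b: {h,p,y}
  h: {b,q,y}
  p: {b}
  q: {h}
  y: {b,h}

Registers:
  lower bound: {b,h,y} mutually conflict ⇒ χ ≥ 3
  3-colouring: c0={b,q}  c1={h,p}  c2={y}
  χ = 3

Answer: 3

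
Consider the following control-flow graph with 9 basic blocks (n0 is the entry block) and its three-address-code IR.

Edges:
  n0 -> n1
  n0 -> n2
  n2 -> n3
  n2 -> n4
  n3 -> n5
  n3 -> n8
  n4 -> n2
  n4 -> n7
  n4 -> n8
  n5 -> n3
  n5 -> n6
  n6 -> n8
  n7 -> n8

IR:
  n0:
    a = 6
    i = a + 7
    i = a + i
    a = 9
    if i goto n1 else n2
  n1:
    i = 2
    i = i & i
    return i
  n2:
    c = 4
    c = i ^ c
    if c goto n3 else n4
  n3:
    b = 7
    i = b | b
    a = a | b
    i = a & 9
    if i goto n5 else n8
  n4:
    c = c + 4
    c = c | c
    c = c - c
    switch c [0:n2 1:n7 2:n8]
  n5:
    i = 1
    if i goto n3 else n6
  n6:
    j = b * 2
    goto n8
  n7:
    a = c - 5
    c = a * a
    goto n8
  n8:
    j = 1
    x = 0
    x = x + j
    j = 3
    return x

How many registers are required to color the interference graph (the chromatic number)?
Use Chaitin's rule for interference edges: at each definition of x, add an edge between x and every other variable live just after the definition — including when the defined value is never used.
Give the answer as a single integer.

Per-block:
  n0: {a,i} / ∅
  n1: {i} / ∅
  n2: {c} / {i}
  n3: {a,b,i} / {a}
  n4: {c} / {c}
  n5: {i} / ∅
  n6: {j} / {b}
  n7: {a,c} / {c}
  n8: {j,x} / ∅

Live sets:
  n0: in=∅ out={a,i}
  n1: in=∅ out=∅
  n2: in={a,i} out={a,c,i}
  n3: in={a} out={a,b}
  n4: in={a,c,i} out={a,c,i}
  n5: in={a,b} out={a,b}
  n6: in={b} out=∅
  n7: in={c} out=∅
  n8: in=∅ out=∅

Conflict graph:
  a — {b,c,i}
  b — {a,i}
  c — {a,i}
  i — {a,b,c}
  j — {x}
  x — {j}

Chromatic number:
  lower bound: {a,b,i} mutually conflict ⇒ χ ≥ 3
  assign a→r0 b→r2 c→r2 i→r1 j→r0 x→r1 — no edge inside a register ⇒ χ ≤ 3
  χ = 3

Answer: 3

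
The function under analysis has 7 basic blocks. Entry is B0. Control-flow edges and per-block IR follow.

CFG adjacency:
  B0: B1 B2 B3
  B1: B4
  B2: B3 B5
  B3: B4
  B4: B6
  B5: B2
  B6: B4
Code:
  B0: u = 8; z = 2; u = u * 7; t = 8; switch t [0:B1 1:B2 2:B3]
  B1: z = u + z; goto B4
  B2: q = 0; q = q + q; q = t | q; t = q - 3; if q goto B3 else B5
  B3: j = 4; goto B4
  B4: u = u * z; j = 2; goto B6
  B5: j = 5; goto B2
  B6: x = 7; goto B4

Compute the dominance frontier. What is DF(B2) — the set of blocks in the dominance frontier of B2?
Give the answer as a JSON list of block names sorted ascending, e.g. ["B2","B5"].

Answer: ["B2", "B3"]

Derivation:
idom tree: B1←B0 B2←B0 B3←B0 B4←B0 B5←B2 B6←B4
Dom at joins:
  B2: preds {B0,B5}: {B0} ∩ {B0,B2,B5} = {B0}; idom=B0
  B3: preds {B0,B2}: {B0} ∩ {B0,B2} = {B0}; idom=B0
  B4: preds {B1,B3,B6}: {B0,B1} ∩ {B0,B3} ∩ {B0,B4,B6} = {B0}; idom=B0

DF walk-up:
  join B2 pred B0: · stop@B0
  join B2 pred B5: B5→B2 stop@B0
  join B3 pred B0: · stop@B0
  join B3 pred B2: B2 stop@B0
  join B4 pred B1: B1 stop@B0
  join B4 pred B3: B3 stop@B0
  join B4 pred B6: B6→B4 stop@B0
  B0 → ∅
  B1 → {B4}
  B2 → {B2,B3}
  B3 → {B4}
  B4 → {B4}
  B5 → {B2}
  B6 → {B4}

DF(B2) = ["B2", "B3"]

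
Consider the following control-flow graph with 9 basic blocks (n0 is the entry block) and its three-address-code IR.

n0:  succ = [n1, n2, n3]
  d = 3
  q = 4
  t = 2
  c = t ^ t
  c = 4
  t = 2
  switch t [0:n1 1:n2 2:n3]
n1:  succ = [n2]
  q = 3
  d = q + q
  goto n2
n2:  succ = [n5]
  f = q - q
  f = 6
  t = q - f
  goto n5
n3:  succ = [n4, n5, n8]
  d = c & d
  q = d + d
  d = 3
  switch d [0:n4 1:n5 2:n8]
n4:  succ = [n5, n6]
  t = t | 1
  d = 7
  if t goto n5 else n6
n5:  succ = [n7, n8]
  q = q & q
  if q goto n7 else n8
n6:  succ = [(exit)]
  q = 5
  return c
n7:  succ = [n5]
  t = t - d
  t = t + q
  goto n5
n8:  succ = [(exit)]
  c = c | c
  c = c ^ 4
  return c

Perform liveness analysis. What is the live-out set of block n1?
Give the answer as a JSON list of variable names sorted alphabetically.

Block summaries:
  n0: def={c,d,q,t} ue=∅
  n1: def={d,q} ue=∅
  n2: def={f,t} ue={q}
  n3: def={d,q} ue={c,d}
  n4: def={d,t} ue={t}
  n5: def={q} ue={q}
  n6: def={q} ue={c}
  n7: def={t} ue={d,q,t}
  n8: def={c} ue={c}

Backward fixpoint:
  live n0: ∅→{c,d,q,t}
  live n1: {c}→{c,d,q}
  live n2: {c,d,q}→{c,d,q,t}
  live n3: {c,d,t}→{c,d,q,t}
  live n4: {c,q,t}→{c,d,q,t}
  live n5: {c,d,q,t}→{c,d,q,t}
  live n6: {c}→∅
  live n7: {c,d,q,t}→{c,d,q,t}
  live n8: {c}→∅

live-out(n1) = ["c", "d", "q"]

Answer: ["c", "d", "q"]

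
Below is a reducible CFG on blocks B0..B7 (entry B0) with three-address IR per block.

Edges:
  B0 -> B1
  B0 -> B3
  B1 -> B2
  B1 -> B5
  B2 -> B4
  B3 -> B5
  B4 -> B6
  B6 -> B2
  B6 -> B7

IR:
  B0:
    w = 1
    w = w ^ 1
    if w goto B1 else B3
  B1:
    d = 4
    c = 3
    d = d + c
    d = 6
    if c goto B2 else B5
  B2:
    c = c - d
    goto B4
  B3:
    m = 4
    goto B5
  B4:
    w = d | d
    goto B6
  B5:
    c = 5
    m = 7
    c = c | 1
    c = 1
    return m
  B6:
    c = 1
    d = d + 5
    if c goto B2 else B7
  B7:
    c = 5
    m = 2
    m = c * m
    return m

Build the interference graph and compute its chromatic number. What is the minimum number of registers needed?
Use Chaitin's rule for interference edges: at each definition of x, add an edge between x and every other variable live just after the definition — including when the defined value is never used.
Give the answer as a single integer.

Block summaries:
  B0 def {w} use ∅
  B1 def {c,d} use ∅
  B2 def {c} use {c,d}
  B3 def {m} use ∅
  B4 def {w} use {d}
  B5 def {c,m} use ∅
  B6 def {c,d} use {d}
  B7 def {c,m} use ∅

Backward fixpoint:
  B0: in=∅ out=∅
  B1: in=∅ out={c,d}
  B2: in={c,d} out={d}
  B3: in=∅ out=∅
  B4: in={d} out={d}
  B5: in=∅ out=∅
  B6: in={d} out={c,d}
  B7: in=∅ out=∅

Conflict graph:
  c — {d,m}
  d — {c,w}
  m — {c}
  w — {d}

Chromatic number:
  lower bound: {c,d} mutually conflict ⇒ χ ≥ 2
  assign c→r0 d→r1 m→r1 w→r0 — no edge inside a register ⇒ χ ≤ 2
  χ = 2

Answer: 2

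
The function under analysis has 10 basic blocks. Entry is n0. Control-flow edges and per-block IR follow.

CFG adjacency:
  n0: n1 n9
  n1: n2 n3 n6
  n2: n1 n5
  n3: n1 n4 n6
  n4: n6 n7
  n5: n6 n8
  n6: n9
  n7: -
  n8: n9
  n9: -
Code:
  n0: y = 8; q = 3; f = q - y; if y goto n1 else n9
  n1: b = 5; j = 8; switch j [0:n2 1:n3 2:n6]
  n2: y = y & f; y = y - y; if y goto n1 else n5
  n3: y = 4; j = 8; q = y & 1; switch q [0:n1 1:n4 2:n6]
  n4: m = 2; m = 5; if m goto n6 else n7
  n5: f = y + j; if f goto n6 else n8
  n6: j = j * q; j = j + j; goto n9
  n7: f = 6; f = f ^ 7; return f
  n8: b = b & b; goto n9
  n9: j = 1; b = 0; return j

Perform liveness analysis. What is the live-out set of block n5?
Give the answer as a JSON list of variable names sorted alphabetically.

def/use:
  n0 def {f,q,y} use ∅
  n1 def {b,j} use ∅
  n2 def {y} use {f,y}
  n3 def {j,q,y} use ∅
  n4 def {m} use ∅
  n5 def {f} use {j,y}
  n6 def {j} use {j,q}
  n7 def {f} use ∅
  n8 def {b} use {b}
  n9 def {b,j} use ∅

Live sets:
  n0 li=∅ lo={f,q,y}
  n1 li={f,q,y} lo={b,f,j,q,y}
  n2 li={b,f,j,q,y} lo={b,f,j,q,y}
  n3 li={f} lo={f,j,q,y}
  n4 li={j,q} lo={j,q}
  n5 li={b,j,q,y} lo={b,j,q}
  n6 li={j,q} lo=∅
  n7 li=∅ lo=∅
  n8 li={b} lo=∅
  n9 li=∅ lo=∅

live-out(n5) = ["b", "j", "q"]

Answer: ["b", "j", "q"]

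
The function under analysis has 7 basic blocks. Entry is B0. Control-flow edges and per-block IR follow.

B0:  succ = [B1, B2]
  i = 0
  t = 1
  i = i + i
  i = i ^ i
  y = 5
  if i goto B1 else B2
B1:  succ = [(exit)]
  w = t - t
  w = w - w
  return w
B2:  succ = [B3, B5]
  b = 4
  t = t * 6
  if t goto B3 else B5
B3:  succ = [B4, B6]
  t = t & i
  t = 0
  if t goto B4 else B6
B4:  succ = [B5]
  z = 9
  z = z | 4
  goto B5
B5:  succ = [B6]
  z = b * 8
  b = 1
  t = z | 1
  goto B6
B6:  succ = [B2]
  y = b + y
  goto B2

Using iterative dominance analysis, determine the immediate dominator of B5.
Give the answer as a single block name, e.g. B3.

Answer: B2

Analysis:
idom tree: B1←B0 B2←B0 B3←B2 B4←B3 B5←B2 B6←B2
Join-block Dom:
  B2: preds {B0,B6}: {B0} ∩ {B0,B2,B6} = {B0}; idom=B0
  B5: preds {B2,B4}: {B0,B2} ∩ {B0,B2,B3,B4} = {B0,B2}; idom=B2
  B6: preds {B3,B5}: {B0,B2,B3} ∩ {B0,B2,B5} = {B0,B2}; idom=B2

idom(B5) = B2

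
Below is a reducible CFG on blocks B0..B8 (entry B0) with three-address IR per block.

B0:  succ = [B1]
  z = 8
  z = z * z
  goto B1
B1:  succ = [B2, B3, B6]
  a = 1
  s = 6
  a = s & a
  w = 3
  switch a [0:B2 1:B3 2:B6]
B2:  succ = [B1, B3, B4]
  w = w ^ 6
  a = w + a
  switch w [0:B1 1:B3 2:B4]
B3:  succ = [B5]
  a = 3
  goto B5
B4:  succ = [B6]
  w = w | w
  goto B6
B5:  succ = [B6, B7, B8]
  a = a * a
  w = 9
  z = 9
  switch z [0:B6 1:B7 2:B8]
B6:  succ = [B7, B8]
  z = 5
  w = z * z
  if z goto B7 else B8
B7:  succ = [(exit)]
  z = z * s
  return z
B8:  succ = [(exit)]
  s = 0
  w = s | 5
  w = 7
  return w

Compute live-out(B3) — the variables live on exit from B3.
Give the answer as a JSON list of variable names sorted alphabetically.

Answer: ["a", "s"]

Analysis:
Per-block:
  B0 def {z} use ∅
  B1 def {a,s,w} use ∅
  B2 def {a,w} use {a,w}
  B3 def {a} use ∅
  B4 def {w} use {w}
  B5 def {a,w,z} use {a}
  B6 def {w,z} use ∅
  B7 def {z} use {s,z}
  B8 def {s,w} use ∅

Liveness:
  B0: in=∅ out=∅
  B1: in=∅ out={a,s,w}
  B2: in={a,s,w} out={s,w}
  B3: in={s} out={a,s}
  B4: in={s,w} out={s}
  B5: in={a,s} out={s,z}
  B6: in={s} out={s,z}
  B7: in={s,z} out=∅
  B8: in=∅ out=∅

live-out(B3) = ["a", "s"]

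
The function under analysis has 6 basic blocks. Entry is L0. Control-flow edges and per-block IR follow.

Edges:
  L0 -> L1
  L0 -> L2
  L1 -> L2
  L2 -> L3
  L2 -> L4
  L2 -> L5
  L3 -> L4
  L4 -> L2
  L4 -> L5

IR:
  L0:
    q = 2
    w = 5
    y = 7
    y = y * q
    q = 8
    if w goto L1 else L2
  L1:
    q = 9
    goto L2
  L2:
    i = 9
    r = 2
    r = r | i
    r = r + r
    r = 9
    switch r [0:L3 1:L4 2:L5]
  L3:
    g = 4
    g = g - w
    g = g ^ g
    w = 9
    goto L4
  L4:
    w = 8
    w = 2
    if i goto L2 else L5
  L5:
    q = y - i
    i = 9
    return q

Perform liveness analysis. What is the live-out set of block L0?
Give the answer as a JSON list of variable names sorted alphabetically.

Answer: ["w", "y"]

Analysis:
Per-block:
  L0 def {q,w,y} use ∅
  L1 def {q} use ∅
  L2 def {i,r} use ∅
  L3 def {g,w} use {w}
  L4 def {w} use {i}
  L5 def {i,q} use {i,y}

Backward fixpoint:
  L0 li=∅ lo={w,y}
  L1 li={w,y} lo={w,y}
  L2 li={w,y} lo={i,w,y}
  L3 li={i,w,y} lo={i,y}
  L4 li={i,y} lo={i,w,y}
  L5 li={i,y} lo=∅

live-out(L0) = ["w", "y"]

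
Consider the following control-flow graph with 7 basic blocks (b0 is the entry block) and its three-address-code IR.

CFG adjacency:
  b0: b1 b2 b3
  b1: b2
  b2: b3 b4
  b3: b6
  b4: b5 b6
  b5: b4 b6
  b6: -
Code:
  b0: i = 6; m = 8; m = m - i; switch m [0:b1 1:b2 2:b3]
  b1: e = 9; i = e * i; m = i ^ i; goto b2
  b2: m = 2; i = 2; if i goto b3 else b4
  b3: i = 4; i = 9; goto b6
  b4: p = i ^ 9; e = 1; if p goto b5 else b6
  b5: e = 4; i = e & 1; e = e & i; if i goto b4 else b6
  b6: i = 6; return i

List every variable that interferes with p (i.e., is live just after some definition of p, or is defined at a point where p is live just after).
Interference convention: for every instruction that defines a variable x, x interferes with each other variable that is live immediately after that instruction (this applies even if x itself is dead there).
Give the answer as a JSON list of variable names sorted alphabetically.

Answer: ["e"]

Analysis:
Block summaries:
  b0: def={i,m} ue=∅
  b1: def={e,i,m} ue={i}
  b2: def={i,m} ue=∅
  b3: def={i} ue=∅
  b4: def={e,p} ue={i}
  b5: def={e,i} ue=∅
  b6: def={i} ue=∅

Liveness:
  b0 li=∅ lo={i}
  b1 li={i} lo=∅
  b2 li=∅ lo={i}
  b3 li=∅ lo=∅
  b4 li={i} lo=∅
  b5 li=∅ lo={i}
  b6 li=∅ lo=∅

Conflict graph:
  e — {i,p}
  i — {e,m}
  m — {i}
  p — {e}

N(p) = ["e"]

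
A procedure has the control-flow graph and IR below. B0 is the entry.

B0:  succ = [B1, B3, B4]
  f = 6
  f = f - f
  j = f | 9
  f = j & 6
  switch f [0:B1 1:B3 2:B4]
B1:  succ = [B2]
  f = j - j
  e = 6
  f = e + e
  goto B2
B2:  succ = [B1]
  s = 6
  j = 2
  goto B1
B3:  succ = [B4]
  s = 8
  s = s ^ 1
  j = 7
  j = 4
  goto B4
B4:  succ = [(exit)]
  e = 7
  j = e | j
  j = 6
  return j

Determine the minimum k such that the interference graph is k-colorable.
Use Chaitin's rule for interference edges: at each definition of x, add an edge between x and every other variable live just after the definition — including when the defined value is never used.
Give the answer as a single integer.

Answer: 2

Working:
def/use:
  B0: {f,j} / ∅
  B1: {e,f} / {j}
  B2: {j,s} / ∅
  B3: {j,s} / ∅
  B4: {e,j} / {j}

Live sets:
  B0 li=∅ lo={j}
  B1 li={j} lo=∅
  B2 li=∅ lo={j}
  B3 li=∅ lo={j}
  B4 li={j} lo=∅

Interfere edges:
  e↔{j}
  f↔{j}
  j↔{e,f}
  s↔∅

Registers:
  {e,j} pairwise interfere (2-clique) ⇒ χ ≥ 2
  2-colouring: R0={j,s}  R1={e,f}
  χ = 2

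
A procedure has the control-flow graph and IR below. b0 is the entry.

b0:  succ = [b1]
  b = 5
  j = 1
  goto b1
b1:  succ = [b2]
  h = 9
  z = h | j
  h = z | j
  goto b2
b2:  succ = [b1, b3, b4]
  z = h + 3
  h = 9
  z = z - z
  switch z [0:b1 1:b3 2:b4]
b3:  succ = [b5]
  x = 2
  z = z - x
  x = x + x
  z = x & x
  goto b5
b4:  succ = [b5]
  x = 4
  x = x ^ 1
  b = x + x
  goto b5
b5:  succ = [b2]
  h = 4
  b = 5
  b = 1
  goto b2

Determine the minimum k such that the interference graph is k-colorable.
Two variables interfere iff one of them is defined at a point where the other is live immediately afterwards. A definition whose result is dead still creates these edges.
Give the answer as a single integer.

Answer: 3

Working:
Per-block:
  b0: def={b,j} ue=∅
  b1: def={h,z} ue={j}
  b2: def={h,z} ue={h}
  b3: def={x,z} ue={z}
  b4: def={b,x} ue=∅
  b5: def={b,h} ue=∅

Live sets:
  live b0: ∅→{j}
  live b1: {j}→{h,j}
  live b2: {h,j}→{j,z}
  live b3: {j,z}→{j}
  live b4: {j}→{j}
  live b5: {j}→{h,j}

Conflict graph:
  b↔{h,j}
  h↔{b,j,z}
  j↔{b,h,x,z}
  x↔{j,z}
  z↔{h,j,x}

Registers:
  lower bound: {b,h,j} mutually conflict ⇒ χ ≥ 3
  3-colouring: r0={j}  r1={h,x}  r2={b,z}
  χ = 3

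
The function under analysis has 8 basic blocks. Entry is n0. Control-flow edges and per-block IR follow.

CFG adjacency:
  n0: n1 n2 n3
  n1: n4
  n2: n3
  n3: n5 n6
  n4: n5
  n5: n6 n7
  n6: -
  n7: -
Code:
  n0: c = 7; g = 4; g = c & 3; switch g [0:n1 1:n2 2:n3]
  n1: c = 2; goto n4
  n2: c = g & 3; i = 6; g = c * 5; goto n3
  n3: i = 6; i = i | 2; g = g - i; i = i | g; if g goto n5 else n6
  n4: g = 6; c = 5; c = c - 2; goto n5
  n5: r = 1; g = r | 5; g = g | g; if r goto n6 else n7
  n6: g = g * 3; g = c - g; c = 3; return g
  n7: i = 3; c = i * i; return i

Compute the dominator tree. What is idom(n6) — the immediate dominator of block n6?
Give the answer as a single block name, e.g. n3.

Answer: n0

Derivation:
idom tree: n1←n0 n2←n0 n3←n0 n4←n1 n5←n0 n6←n0 n7←n5
Join-block Dom:
  n3: preds {n0,n2}: {n0} ∩ {n0,n2} = {n0}; idom=n0
  n5: preds {n3,n4}: {n0,n3} ∩ {n0,n1,n4} = {n0}; idom=n0
  n6: preds {n3,n5}: {n0,n3} ∩ {n0,n5} = {n0}; idom=n0

idom(n6) = n0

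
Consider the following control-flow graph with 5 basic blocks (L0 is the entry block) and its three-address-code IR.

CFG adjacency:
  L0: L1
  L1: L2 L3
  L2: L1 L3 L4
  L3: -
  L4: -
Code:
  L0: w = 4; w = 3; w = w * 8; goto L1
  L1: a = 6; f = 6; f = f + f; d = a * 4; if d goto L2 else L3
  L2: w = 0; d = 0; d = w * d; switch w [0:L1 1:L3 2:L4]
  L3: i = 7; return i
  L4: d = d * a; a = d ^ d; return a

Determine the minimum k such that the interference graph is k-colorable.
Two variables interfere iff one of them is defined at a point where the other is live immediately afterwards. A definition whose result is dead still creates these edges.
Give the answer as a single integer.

Per-block:
  L0 def {w} use ∅
  L1 def {a,d,f} use ∅
  L2 def {d,w} use ∅
  L3 def {i} use ∅
  L4 def {a,d} use {a,d}

Backward fixpoint:
  L0 li=∅ lo=∅
  L1 li=∅ lo={a}
  L2 li={a} lo={a,d}
  L3 li=∅ lo=∅
  L4 li={a,d} lo=∅

Conflict graph:
  a — {d,f,w}
  d — {a,w}
  f — {a}
  i — ∅
  w — {a,d}

Registers:
  clique {a,d,w} ⇒ need ≥ 3
  3-colouring: r0={a,i}  r1={d,f}  r2={w}
  χ = 3

Answer: 3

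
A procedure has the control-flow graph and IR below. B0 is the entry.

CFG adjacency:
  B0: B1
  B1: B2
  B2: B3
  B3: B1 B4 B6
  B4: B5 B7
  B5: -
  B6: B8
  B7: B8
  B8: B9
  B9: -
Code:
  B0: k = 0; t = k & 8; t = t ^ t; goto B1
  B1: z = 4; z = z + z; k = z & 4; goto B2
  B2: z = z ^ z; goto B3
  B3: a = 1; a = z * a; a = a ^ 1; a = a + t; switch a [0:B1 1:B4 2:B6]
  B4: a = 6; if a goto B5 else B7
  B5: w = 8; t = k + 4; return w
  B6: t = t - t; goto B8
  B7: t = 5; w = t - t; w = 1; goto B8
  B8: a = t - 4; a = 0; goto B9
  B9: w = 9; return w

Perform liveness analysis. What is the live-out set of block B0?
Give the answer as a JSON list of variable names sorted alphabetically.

Per-block:
  B0 def {k,t} use ∅
  B1 def {k,z} use ∅
  B2 def {z} use {z}
  B3 def {a} use {t,z}
  B4 def {a} use ∅
  B5 def {t,w} use {k}
  B6 def {t} use {t}
  B7 def {t,w} use ∅
  B8 def {a} use {t}
  B9 def {w} use ∅

Liveness:
  B0: in=∅ out={t}
  B1: in={t} out={k,t,z}
  B2: in={k,t,z} out={k,t,z}
  B3: in={k,t,z} out={k,t}
  B4: in={k} out={k}
  B5: in={k} out=∅
  B6: in={t} out={t}
  B7: in=∅ out={t}
  B8: in={t} out=∅
  B9: in=∅ out=∅

live-out(B0) = ["t"]

Answer: ["t"]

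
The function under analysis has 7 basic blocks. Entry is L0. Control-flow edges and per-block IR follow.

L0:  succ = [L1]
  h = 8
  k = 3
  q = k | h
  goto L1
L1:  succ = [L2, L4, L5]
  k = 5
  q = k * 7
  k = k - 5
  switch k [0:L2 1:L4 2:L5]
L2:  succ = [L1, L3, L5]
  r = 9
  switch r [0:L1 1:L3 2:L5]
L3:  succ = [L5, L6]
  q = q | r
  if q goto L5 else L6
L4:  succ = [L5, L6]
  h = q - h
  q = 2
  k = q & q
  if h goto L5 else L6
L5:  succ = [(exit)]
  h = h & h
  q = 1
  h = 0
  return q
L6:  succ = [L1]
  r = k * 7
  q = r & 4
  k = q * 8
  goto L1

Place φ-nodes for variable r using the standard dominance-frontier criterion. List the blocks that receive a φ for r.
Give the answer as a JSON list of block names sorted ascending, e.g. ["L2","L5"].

Answer: ["L1", "L5", "L6"]

Derivation:
idom tree: L1←L0 L2←L1 L3←L2 L4←L1 L5←L1 L6←L1
Dom at joins:
  L1: preds {L0,L2,L6}: {L0} ∩ {L0,L1,L2} ∩ {L0,L1,L6} = {L0}; idom=L0
  L5: preds {L1,L2,L3,L4}: {L0,L1} ∩ {L0,L1,L2} ∩ {L0,L1,L2,L3} ∩ {L0,L1,L4} = {L0,L1}; idom=L1
  L6: preds {L3,L4}: {L0,L1,L2,L3} ∩ {L0,L1,L4} = {L0,L1}; idom=L1

Frontier:
  join L1 pred L0: · stop@L0
  join L1 pred L2: L2→L1 stop@L0
  join L1 pred L6: L6→L1 stop@L0
  join L5 pred L1: · stop@L1
  join L5 pred L2: L2 stop@L1
  join L5 pred L3: L3→L2 stop@L1
  join L5 pred L4: L4 stop@L1
  join L6 pred L3: L3→L2 stop@L1
  join L6 pred L4: L4 stop@L1
  L0: DF=∅
  L1: DF={L1}
  L2: DF={L1,L5,L6}
  L3: DF={L5,L6}
  L4: DF={L5,L6}
  L5: DF=∅
  L6: DF={L1}

φ for r: defs {L2,L6}
  DF⁺ = {L1,L5,L6}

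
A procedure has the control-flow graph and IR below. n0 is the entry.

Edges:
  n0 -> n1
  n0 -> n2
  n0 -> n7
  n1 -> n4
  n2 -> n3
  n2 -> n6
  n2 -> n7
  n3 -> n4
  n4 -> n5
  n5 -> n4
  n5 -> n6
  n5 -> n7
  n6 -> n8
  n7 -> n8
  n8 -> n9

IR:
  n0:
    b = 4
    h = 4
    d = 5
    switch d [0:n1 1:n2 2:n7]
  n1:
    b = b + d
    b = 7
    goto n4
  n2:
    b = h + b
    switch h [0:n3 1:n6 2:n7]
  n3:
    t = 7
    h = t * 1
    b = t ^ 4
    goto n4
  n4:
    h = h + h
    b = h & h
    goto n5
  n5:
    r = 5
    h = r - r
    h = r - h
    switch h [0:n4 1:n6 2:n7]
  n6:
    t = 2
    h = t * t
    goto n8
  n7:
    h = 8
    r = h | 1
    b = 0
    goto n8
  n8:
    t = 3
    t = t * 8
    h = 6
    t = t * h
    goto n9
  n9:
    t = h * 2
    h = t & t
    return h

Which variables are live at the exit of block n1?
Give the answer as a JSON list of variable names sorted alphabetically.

Answer: ["h"]

Analysis:
Per-block:
  n0: def={b,d,h} ue=∅
  n1: def={b} ue={b,d}
  n2: def={b} ue={b,h}
  n3: def={b,h,t} ue=∅
  n4: def={b,h} ue={h}
  n5: def={h,r} ue=∅
  n6: def={h,t} ue=∅
  n7: def={b,h,r} ue=∅
  n8: def={h,t} ue=∅
  n9: def={h,t} ue={h}

Liveness:
  n0: in=∅ out={b,d,h}
  n1: in={b,d,h} out={h}
  n2: in={b,h} out=∅
  n3: in=∅ out={h}
  n4: in={h} out=∅
  n5: in=∅ out={h}
  n6: in=∅ out=∅
  n7: in=∅ out=∅
  n8: in=∅ out={h}
  n9: in={h} out=∅

live-out(n1) = ["h"]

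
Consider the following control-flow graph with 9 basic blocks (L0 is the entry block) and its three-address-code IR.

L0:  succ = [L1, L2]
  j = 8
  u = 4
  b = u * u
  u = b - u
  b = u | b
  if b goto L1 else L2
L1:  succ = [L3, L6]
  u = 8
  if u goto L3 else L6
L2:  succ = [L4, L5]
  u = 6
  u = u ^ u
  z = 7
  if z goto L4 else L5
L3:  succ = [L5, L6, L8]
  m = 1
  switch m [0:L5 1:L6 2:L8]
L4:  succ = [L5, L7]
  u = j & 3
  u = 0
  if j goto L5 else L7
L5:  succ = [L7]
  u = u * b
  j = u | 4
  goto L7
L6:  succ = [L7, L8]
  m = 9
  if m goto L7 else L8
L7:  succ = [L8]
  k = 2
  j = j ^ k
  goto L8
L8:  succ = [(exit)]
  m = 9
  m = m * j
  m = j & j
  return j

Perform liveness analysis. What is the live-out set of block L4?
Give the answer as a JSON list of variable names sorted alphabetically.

Answer: ["b", "j", "u"]

Analysis:
Block summaries:
  L0: {b,j,u} / ∅
  L1: {u} / ∅
  L2: {u,z} / ∅
  L3: {m} / ∅
  L4: {u} / {j}
  L5: {j,u} / {b,u}
  L6: {m} / ∅
  L7: {j,k} / {j}
  L8: {m} / {j}

Live sets:
  L0: in=∅ out={b,j}
  L1: in={b,j} out={b,j,u}
  L2: in={b,j} out={b,j,u}
  L3: in={b,j,u} out={b,j,u}
  L4: in={b,j} out={b,j,u}
  L5: in={b,u} out={j}
  L6: in={j} out={j}
  L7: in={j} out={j}
  L8: in={j} out=∅

live-out(L4) = ["b", "j", "u"]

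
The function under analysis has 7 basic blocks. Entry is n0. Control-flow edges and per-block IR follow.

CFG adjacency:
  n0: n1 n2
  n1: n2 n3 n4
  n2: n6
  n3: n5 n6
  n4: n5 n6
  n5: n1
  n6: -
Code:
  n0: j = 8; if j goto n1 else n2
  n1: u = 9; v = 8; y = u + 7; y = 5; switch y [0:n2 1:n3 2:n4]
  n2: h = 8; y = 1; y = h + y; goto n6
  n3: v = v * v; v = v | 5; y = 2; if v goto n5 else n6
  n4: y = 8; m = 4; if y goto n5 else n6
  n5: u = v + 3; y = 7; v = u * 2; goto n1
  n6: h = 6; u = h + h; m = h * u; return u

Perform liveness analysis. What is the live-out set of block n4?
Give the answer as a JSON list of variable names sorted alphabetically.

Answer: ["v"]

Analysis:
Per-block:
  n0: {j} / ∅
  n1: {u,v,y} / ∅
  n2: {h,y} / ∅
  n3: {v,y} / {v}
  n4: {m,y} / ∅
  n5: {u,v,y} / {v}
  n6: {h,m,u} / ∅

Liveness:
  n0 li=∅ lo=∅
  n1 li=∅ lo={v}
  n2 li=∅ lo=∅
  n3 li={v} lo={v}
  n4 li={v} lo={v}
  n5 li={v} lo=∅
  n6 li=∅ lo=∅

live-out(n4) = ["v"]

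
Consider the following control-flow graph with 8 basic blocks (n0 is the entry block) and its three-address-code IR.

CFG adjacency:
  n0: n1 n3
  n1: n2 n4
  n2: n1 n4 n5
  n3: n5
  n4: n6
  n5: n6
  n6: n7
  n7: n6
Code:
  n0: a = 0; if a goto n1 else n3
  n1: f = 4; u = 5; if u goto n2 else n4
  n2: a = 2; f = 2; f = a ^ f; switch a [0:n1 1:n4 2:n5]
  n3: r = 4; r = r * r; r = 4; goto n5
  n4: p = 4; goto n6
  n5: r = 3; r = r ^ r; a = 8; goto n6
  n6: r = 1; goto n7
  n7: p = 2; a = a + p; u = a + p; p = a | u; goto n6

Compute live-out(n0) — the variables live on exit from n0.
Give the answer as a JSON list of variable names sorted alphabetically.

Per-block:
  n0 def {a} use ∅
  n1 def {f,u} use ∅
  n2 def {a,f} use ∅
  n3 def {r} use ∅
  n4 def {p} use ∅
  n5 def {a,r} use ∅
  n6 def {r} use ∅
  n7 def {a,p,u} use {a}

Live sets:
  n0: in=∅ out={a}
  n1: in={a} out={a}
  n2: in=∅ out={a}
  n3: in=∅ out=∅
  n4: in={a} out={a}
  n5: in=∅ out={a}
  n6: in={a} out={a}
  n7: in={a} out={a}

live-out(n0) = ["a"]

Answer: ["a"]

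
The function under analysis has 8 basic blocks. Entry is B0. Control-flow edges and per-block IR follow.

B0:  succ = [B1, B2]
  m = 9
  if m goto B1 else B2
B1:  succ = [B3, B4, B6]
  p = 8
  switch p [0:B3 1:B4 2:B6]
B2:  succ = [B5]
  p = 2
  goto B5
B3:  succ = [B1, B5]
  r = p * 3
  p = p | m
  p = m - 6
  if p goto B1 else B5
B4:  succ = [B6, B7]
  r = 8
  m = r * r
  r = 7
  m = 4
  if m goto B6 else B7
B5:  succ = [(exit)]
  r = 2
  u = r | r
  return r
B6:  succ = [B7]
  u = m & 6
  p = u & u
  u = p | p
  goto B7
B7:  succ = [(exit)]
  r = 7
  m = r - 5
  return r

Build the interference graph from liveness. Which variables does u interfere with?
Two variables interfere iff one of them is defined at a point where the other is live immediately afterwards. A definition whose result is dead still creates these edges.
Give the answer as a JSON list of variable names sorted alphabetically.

Answer: ["r"]

Derivation:
Per-block:
  B0: def={m} ue=∅
  B1: def={p} ue=∅
  B2: def={p} ue=∅
  B3: def={p,r} ue={m,p}
  B4: def={m,r} ue=∅
  B5: def={r,u} ue=∅
  B6: def={p,u} ue={m}
  B7: def={m,r} ue=∅

Backward fixpoint:
  live B0: ∅→{m}
  live B1: {m}→{m,p}
  live B2: ∅→∅
  live B3: {m,p}→{m}
  live B4: ∅→{m}
  live B5: ∅→∅
  live B6: {m}→∅
  live B7: ∅→∅

Interfere edges:
  m↔{p,r}
  p↔{m,r}
  r↔{m,p,u}
  u↔{r}

N(u) = ["r"]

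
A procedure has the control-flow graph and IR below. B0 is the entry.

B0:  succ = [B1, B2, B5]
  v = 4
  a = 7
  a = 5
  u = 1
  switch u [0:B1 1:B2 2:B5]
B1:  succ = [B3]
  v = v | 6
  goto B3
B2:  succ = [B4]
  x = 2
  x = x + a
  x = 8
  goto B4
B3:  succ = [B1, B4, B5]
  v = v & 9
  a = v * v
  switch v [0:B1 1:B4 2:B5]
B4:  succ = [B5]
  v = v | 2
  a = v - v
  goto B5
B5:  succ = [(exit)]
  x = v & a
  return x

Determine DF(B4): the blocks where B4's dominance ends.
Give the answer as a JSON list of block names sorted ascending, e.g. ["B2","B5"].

idom tree: B1←B0 B2←B0 B3←B1 B4←B0 B5←B0
Dom at joins:
  B1: preds {B0,B3}: {B0} ∩ {B0,B1,B3} = {B0}; idom=B0
  B4: preds {B2,B3}: {B0,B2} ∩ {B0,B1,B3} = {B0}; idom=B0
  B5: preds {B0,B3,B4}: {B0} ∩ {B0,B1,B3} ∩ {B0,B4} = {B0}; idom=B0

Frontier:
  B1←B0: walk · to B0
  B1←B3: walk B3→B1 to B0
  B4←B2: walk B2 to B0
  B4←B3: walk B3→B1 to B0
  B5←B0: walk · to B0
  B5←B3: walk B3→B1 to B0
  B5←B4: walk B4 to B0
  B0: DF=∅
  B1: DF={B1,B4,B5}
  B2: DF={B4}
  B3: DF={B1,B4,B5}
  B4: DF={B5}
  B5: DF=∅

DF(B4) = ["B5"]

Answer: ["B5"]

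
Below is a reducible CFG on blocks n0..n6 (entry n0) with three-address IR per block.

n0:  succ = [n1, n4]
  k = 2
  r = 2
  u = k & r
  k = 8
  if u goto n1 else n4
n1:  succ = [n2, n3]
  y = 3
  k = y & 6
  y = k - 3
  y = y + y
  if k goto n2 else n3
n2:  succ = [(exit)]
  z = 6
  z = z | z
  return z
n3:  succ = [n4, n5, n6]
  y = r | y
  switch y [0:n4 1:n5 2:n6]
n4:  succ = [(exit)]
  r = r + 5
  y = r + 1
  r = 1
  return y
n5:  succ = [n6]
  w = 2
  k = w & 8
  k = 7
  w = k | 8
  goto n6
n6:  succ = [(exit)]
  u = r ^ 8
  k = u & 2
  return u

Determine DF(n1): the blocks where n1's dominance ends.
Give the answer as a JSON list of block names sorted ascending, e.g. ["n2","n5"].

Answer: ["n4"]

Analysis:
idom tree: n1←n0 n2←n1 n3←n1 n4←n0 n5←n3 n6←n3
Dom at joins:
  n4: preds {n0,n3}: {n0} ∩ {n0,n1,n3} = {n0}; idom=n0
  n6: preds {n3,n5}: {n0,n1,n3} ∩ {n0,n1,n3,n5} = {n0,n1,n3}; idom=n3

DF derivation:
  join n4 pred n0: · stop@n0
  join n4 pred n3: n3→n1 stop@n0
  join n6 pred n3: · stop@n3
  join n6 pred n5: n5 stop@n3
  n0: DF=∅
  n1: DF={n4}
  n2: DF=∅
  n3: DF={n4}
  n4: DF=∅
  n5: DF={n6}
  n6: DF=∅

DF(n1) = ["n4"]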